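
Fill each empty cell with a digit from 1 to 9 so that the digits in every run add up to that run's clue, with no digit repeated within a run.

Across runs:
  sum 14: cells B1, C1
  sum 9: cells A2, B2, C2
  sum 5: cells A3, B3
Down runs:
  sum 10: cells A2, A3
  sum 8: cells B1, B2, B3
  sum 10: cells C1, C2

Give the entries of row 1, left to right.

5 9

The 14 across and the 8 down share only 5, so B1 = 5.
C1 = 14 − 5 = 9 completes the 14 across.
C2 = 10 − 9 = 1 completes the 10 down.
B2 = 2: the only remaining digit allowed by both the 9 across and the 8 down.
B3 = 8 − 7 = 1 completes the 8 down.
A2 = 9 − 3 = 6 completes the 9 across.
A3 = 5 − 1 = 4 completes the 5 across.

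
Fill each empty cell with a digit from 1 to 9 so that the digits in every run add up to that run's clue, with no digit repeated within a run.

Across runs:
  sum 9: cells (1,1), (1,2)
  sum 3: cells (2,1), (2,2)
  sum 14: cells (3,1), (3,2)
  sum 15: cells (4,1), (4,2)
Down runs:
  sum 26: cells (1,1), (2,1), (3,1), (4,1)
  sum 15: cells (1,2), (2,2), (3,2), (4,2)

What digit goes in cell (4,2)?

7

3 in 2 cells must be {1,2}.
Only 2 fits (2,1) under both its across sum 3 and down sum 26.
(2,2) = 3 − 2 = 1 completes the 3 across.
Nothing is forced directly, so branch on (1,1), whose candidates are 7 or 8. If (1,1) = 8: then (1,2) would have to be in {1} for the 9 across but in {2,3,4,5,6,7,8,9} for the 15 down — contradiction. So (1,1) = 7.
(1,2) = 9 − 7 = 2 completes the 9 across.
No cell is forced outright now. (3,1) can only be 8 or 9 (the digits allowed by both its 14 across and its 26 down). If (3,1) = 8: then (3,2) would have to be in {6} for the 14 across but in {3,4,5,7,8,9} for the 15 down — contradiction. So (3,1) = 9.
(3,2) = 14 − 9 = 5 completes the 14 across.
(4,1) = 26 − 18 = 8 completes the 26 down.
(4,2) = 15 − 8 = 7 completes the 15 across.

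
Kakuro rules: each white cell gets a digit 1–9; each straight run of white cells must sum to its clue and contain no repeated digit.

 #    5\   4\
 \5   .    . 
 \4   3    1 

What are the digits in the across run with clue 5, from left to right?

2 3

4 in 2 cells must be {1,3}.
R1C1 = 5 − 3 = 2 completes the 5 down.
R1C2 = 5 − 2 = 3 completes the 5 across.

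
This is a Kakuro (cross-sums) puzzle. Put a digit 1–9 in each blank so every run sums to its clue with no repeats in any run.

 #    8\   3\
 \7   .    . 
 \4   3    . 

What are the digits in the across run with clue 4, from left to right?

4 in 2 cells must be {1,3}; 3 in 2 cells must be {1,2}.
R1C1 = 8 − 3 = 5 completes the 8 down.
R1C2 = 7 − 5 = 2 completes the 7 across.
R2C2 = 4 − 3 = 1 completes the 4 across.

3 1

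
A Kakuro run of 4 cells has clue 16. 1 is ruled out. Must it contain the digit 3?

Every partition of 16 into 4 distinct digits under that restriction includes 3: {2,3,4,7}, {2,3,5,6}.

Yes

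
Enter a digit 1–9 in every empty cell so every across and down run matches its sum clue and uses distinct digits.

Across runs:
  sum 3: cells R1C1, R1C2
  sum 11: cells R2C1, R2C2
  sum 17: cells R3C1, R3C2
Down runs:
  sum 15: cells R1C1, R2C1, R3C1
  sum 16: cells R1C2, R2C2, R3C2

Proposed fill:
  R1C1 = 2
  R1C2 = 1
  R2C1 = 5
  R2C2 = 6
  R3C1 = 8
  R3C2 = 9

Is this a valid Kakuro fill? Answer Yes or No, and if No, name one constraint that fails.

Yes

Across: 2+1=3; 5+6=11; 8+9=17. Down: 2+5+8=15; 1+6+9=16. No digit repeats within any run.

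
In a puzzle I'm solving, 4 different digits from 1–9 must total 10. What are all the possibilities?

{1,2,3,4}

4 distinct digits from 1–9 sum between 10 and 30.
Only one set works: {1,2,3,4}.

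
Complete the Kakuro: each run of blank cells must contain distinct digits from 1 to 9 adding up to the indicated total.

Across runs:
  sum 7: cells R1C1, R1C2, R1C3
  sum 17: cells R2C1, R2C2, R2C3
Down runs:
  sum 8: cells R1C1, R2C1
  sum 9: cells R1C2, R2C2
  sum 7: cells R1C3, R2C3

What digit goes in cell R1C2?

1

7 in 3 cells must be {1,2,4}.
Nothing is forced directly, so branch on R1C2, whose candidates are 1 or 2 or 4. If R1C2 = 2: that forces R1C1 = 1, R1C3 = 4, R2C1 = 7, after which R2C2 would have to be in {1,2,4,6,8,9} for the 17 across but in {7} for the 9 down — contradiction. If R1C2 = 4: that forces R2C2 = 5, R2C1 = 3, after which R2C3 would have to be in {9} for the 17 across but in {1,2,3,4,5,6} for the 7 down — contradiction. So R1C2 = 1.
Given what's placed, R1C1 must be 2 to fit the 7 across and 8 down.
R1C3 = 7 − 3 = 4 completes the 7 across.
R2C1 = 8 − 2 = 6 completes the 8 down.
R2C2 = 9 − 1 = 8 completes the 9 down.
R2C3 = 17 − 14 = 3 completes the 17 across.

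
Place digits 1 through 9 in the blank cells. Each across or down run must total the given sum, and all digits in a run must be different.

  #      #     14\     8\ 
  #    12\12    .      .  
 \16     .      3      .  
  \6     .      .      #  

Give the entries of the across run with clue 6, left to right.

4, 2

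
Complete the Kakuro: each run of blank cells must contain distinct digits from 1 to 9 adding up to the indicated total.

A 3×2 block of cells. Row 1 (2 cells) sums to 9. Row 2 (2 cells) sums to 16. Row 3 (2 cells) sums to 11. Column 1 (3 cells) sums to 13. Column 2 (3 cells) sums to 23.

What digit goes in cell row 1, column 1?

1

16 in 2 cells must be {7,9}; 23 in 3 cells must be {6,8,9}.
The 16 across and the 23 down share only 9, so (2,2) = 9.
(2,1) = 16 − 9 = 7 completes the 16 across.
Nothing is forced directly, so branch on (1,2), whose candidates are 6 or 8. If (1,2) = 6: then (1,1) would have to be in {3} for the 9 across but in {1,2,4,5} for the 13 down — contradiction. So (1,2) = 8.
(1,1) = 9 − 8 = 1 completes the 9 across.
(3,1) = 13 − 8 = 5 completes the 13 down.
(3,2) = 11 − 5 = 6 completes the 11 across.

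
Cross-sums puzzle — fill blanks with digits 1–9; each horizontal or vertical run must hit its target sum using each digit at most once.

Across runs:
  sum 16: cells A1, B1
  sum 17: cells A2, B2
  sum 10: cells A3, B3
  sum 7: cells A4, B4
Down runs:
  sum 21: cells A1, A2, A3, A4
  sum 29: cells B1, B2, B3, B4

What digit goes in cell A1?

7

16 in 2 cells must be {7,9}; 17 in 2 cells must be {8,9}; 29 in 4 cells must be {5,7,8,9}.
Only 5 fits B4 under both its across sum 7 and down sum 29.
A4 = 7 − 5 = 2 completes the 7 across.
Nothing is forced directly, so branch on A1, whose candidates are 7 or 9. If A1 = 9: that forces B1 = 7, after which A2 would have to be in {8,9} for the 17 across but in {3,4,6,7} for the 21 down — contradiction. So A1 = 7.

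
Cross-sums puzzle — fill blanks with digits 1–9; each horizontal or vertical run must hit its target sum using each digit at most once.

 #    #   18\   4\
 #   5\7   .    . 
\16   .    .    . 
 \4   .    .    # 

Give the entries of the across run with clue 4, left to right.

1, 3

4 in 2 cells must be {1,3}.
Nothing is forced directly, so branch on R3C2, whose candidates are 1 or 3. If R3C2 = 1: then R1C2 would have to be in {1,2,3,4,5,6} for the 7 across but in {8,9} for the 18 down — contradiction. So R3C2 = 3.
R1C2 = 6: the only remaining digit allowed by both the 7 across and the 18 down.
R1C3 = 7 − 6 = 1 completes the 7 across.
R2C2 = 18 − 9 = 9 completes the 18 down.
R2C3 = 4 − 1 = 3 completes the 4 down.
R3C1 = 4 − 3 = 1 completes the 4 across.
R2C1 = 16 − 12 = 4 completes the 16 across.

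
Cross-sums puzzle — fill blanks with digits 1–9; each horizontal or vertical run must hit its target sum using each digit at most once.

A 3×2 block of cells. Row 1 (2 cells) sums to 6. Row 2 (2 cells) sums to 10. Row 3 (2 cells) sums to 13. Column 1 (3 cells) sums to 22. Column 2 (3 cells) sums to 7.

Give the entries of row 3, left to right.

7 in 3 cells must be {1,2,4}.
The 6 across and the 22 down share only 5, so (1,1) = 5.
(1,2) = 6 − 5 = 1 completes the 6 across.
Given what's placed, (3,2) must be 4 to fit the 13 across and 7 down.
(2,2) = 7 − 5 = 2 completes the 7 down.
(3,1) = 13 − 4 = 9 completes the 13 across.
(2,1) = 10 − 2 = 8 completes the 10 across.

9 4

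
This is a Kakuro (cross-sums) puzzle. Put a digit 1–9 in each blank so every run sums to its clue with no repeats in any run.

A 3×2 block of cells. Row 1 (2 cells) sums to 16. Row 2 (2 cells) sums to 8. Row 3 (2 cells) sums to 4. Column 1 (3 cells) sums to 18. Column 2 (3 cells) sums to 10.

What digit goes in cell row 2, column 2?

16 in 2 cells must be {7,9}; 4 in 2 cells must be {1,3}.
The 16 across and the 10 down share only 7, so (1,2) = 7.
Given what's placed, (3,2) must be 1 to fit the 4 across and 10 down.
(1,1) = 16 − 7 = 9 completes the 16 across.
(2,2) = 10 − 8 = 2 completes the 10 down.
(3,1) = 4 − 1 = 3 completes the 4 across.
(2,1) = 8 − 2 = 6 completes the 8 across.

2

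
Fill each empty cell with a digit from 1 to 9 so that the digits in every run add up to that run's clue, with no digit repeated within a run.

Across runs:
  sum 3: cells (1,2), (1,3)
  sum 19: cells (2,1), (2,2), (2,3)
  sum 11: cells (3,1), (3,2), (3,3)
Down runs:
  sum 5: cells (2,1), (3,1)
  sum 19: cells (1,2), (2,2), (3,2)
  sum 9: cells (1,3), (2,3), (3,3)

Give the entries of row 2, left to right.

3 in 2 cells must be {1,2}.
Only 2 fits (1,2) under both its across sum 3 and down sum 19.
(1,3) = 3 − 2 = 1 completes the 3 across.
Given what's placed, (3,2) must be 8 to fit the 11 across and 19 down.
(3,3) = 2: the only remaining digit allowed by both the 11 across and the 9 down.
(2,2) = 19 − 10 = 9 completes the 19 down.
(2,3) = 9 − 3 = 6 completes the 9 down.
(3,1) = 11 − 10 = 1 completes the 11 across.
(2,1) = 19 − 15 = 4 completes the 19 across.

4 9 6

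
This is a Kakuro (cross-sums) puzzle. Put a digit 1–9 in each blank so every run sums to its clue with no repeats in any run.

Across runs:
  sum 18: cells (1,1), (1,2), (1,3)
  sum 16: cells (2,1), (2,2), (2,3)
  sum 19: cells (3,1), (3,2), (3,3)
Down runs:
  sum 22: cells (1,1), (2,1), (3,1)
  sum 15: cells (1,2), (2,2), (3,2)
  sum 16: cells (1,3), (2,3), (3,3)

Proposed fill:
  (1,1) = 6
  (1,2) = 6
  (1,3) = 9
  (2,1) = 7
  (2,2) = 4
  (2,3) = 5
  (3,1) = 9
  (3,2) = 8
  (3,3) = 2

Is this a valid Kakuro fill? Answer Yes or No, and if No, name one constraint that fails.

No — the across run (1,1)–(1,3) sums to 21, not 18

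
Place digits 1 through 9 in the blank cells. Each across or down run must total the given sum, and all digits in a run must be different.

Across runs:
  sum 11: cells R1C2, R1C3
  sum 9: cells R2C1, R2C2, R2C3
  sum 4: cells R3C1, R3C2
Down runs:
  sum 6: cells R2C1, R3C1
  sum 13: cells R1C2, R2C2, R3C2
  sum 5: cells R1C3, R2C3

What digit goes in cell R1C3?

2

4 in 2 cells must be {1,3}.
The 4 across and the 6 down share only 1, so R3C1 = 1.
R3C2 = 4 − 1 = 3 completes the 4 across.
R2C1 = 6 − 1 = 5 completes the 6 down.
R2C2 = 1: the only remaining digit allowed by both the 9 across and the 13 down.
R2C3 = 9 − 6 = 3 completes the 9 across.
R1C2 = 13 − 4 = 9 completes the 13 down.
R1C3 = 11 − 9 = 2 completes the 11 across.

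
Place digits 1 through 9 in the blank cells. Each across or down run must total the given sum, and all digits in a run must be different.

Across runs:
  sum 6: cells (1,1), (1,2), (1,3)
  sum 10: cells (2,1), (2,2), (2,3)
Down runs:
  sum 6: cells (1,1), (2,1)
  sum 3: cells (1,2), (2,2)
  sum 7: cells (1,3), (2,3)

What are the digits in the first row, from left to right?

6 in 3 cells must be {1,2,3}; 3 in 2 cells must be {1,2}.
Nothing is forced directly, so branch on (1,1), whose candidates are 1 or 2. If (1,1) = 2: that forces (1,2) = 1, (1,3) = 3, (2,1) = 4, after which (2,2) would have to be in {1,5} for the 10 across but in {2} for the 3 down — contradiction. So (1,1) = 1.
Given what's placed, (1,2) must be 2 to fit the 6 across and 3 down.
(1,3) = 6 − 3 = 3 completes the 6 across.
(2,1) = 6 − 1 = 5 completes the 6 down.
(2,2) = 3 − 2 = 1 completes the 3 down.
(2,3) = 10 − 6 = 4 completes the 10 across.

1, 2, 3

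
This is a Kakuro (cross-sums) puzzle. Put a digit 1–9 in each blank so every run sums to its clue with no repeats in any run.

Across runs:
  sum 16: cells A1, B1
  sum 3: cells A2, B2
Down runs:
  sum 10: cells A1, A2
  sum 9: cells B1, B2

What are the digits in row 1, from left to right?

16 in 2 cells must be {7,9}; 3 in 2 cells must be {1,2}.
The 16 across and the 9 down share only 7, so B1 = 7.
B2 = 9 − 7 = 2 completes the 9 down.
A1 = 16 − 7 = 9 completes the 16 across.
A2 = 3 − 2 = 1 completes the 3 across.

9, 7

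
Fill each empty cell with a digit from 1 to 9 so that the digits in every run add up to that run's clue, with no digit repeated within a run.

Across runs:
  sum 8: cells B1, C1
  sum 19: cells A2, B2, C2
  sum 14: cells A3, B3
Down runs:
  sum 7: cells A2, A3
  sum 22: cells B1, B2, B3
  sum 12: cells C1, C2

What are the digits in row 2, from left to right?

2, 8, 9

Nothing is forced directly, so branch on A3, whose candidates are 5 or 6. If A3 = 6: then A2 would have to be in {2,3,4,5,6,7,8,9} for the 19 across but in {1} for the 7 down — contradiction. So A3 = 5.
A2 = 7 − 5 = 2 completes the 7 down.
B3 = 14 − 5 = 9 completes the 14 across.
B2 = 8: the only remaining digit allowed by both the 19 across and the 22 down.
C2 = 19 − 10 = 9 completes the 19 across.
B1 = 22 − 17 = 5 completes the 22 down.
C1 = 8 − 5 = 3 completes the 8 across.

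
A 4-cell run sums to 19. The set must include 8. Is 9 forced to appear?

No

Counterexample: {1,3,7,8} sums to 19 under that restriction without using 9.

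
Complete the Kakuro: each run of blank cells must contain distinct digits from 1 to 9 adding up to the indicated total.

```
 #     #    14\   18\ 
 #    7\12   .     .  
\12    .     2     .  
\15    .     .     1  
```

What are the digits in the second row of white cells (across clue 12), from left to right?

Given what's placed, R2C3 must be 9 to fit the 12 across and 18 down.
R1C3 = 18 − 10 = 8 completes the 18 down.
R2C1 = 12 − 11 = 1 completes the 12 across.
R3C1 = 7 − 1 = 6 completes the 7 down.
R3C2 = 15 − 7 = 8 completes the 15 across.
R1C2 = 12 − 8 = 4 completes the 12 across.

1, 2, 9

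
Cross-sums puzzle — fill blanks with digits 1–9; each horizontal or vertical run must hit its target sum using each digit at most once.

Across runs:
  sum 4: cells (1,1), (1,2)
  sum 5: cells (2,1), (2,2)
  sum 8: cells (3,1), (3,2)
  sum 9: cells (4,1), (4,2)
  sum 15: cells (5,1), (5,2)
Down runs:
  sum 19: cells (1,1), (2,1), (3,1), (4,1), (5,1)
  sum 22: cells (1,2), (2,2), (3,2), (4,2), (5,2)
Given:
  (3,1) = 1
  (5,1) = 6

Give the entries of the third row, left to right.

4 in 2 cells must be {1,3}.
Given what's placed, (1,1) must be 3 to fit the 4 across and 19 down.
(1,2) = 4 − 3 = 1 completes the 4 across.
(3,2) = 8 − 1 = 7 completes the 8 across.

1 7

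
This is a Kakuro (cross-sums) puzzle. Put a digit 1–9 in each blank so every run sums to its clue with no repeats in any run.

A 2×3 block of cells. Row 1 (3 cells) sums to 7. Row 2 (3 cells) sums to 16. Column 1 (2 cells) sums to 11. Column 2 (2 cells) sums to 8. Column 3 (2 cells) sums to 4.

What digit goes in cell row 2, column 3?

7 in 3 cells must be {1,2,4}; 4 in 2 cells must be {1,3}.
The 7 across and the 4 down share only 1, so (1,3) = 1.
(2,3) = 4 − 1 = 3 completes the 4 down.
Given what's placed, (1,2) must be 2 to fit the 7 across and 8 down.
(2,2) = 8 − 2 = 6 completes the 8 down.
(1,1) = 7 − 3 = 4 completes the 7 across.
(2,1) = 16 − 9 = 7 completes the 16 across.

3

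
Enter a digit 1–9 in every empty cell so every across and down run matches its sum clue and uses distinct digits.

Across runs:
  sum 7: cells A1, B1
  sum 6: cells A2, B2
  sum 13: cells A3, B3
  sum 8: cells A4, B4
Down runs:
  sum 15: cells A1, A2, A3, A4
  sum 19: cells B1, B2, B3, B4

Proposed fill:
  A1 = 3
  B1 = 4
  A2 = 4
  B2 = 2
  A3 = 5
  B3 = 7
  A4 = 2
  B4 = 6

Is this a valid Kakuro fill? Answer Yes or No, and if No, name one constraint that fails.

No — the across run A3–B3 sums to 12, not 13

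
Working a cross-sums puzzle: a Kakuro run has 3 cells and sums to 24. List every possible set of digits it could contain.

3 distinct digits from 1–9 sum between 6 and 24.
Only one set works: {7,8,9}.

{7,8,9}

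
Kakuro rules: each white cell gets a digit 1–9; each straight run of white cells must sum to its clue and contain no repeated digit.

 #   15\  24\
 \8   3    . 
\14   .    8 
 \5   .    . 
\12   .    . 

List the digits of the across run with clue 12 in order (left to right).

R1C2 = 8 − 3 = 5 completes the 8 across.
R2C1 = 14 − 8 = 6 completes the 14 across.
Nothing is forced directly, so branch on R3C2, whose candidates are 2 or 4. If R3C2 = 2: then R3C1 would have to be in {3} for the 5 across but in {1,2,4,5} for the 15 down — contradiction. So R3C2 = 4.
R3C1 = 5 − 4 = 1 completes the 5 across.
R4C1 = 15 − 10 = 5 completes the 15 down.
R4C2 = 12 − 5 = 7 completes the 12 across.

5 7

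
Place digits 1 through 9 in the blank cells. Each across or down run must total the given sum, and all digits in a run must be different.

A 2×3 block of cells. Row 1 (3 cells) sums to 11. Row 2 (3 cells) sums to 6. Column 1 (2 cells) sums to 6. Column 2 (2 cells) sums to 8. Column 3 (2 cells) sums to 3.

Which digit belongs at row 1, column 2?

5

6 in 3 cells must be {1,2,3}; 3 in 2 cells must be {1,2}.
Nothing is forced directly, so branch on (2,1), whose candidates are 1 or 2. If (2,1) = 1: that forces (1,1) = 5, (1,2) = 2, after which (1,3) would have to be in {4} for the 11 across but in {1,2} for the 3 down — contradiction. So (2,1) = 2.
(1,1) = 6 − 2 = 4 completes the 6 down.
Given what's placed, (2,3) must be 1 to fit the 6 across and 3 down.
(1,3) = 3 − 1 = 2 completes the 3 down.
(2,2) = 6 − 3 = 3 completes the 6 across.
(1,2) = 11 − 6 = 5 completes the 11 across.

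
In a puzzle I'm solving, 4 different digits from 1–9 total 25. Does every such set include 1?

No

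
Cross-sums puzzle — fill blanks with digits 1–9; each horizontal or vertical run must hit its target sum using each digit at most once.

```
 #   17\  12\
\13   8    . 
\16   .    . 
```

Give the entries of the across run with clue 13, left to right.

16 in 2 cells must be {7,9}; 17 in 2 cells must be {8,9}.
R1C2 = 13 − 8 = 5 completes the 13 across.
R2C1 = 17 − 8 = 9 completes the 17 down.
R2C2 = 16 − 9 = 7 completes the 16 across.

8 5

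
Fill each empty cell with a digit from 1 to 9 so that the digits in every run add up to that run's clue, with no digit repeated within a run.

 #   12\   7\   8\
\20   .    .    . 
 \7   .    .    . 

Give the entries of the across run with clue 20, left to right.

8, 5, 7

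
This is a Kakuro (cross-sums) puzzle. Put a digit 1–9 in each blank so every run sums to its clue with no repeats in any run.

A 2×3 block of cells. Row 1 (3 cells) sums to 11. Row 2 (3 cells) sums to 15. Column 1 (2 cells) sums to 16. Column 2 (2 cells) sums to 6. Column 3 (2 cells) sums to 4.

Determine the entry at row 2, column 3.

1

16 in 2 cells must be {7,9}; 4 in 2 cells must be {1,3}.
The 11 across and the 16 down share only 7, so (1,1) = 7.
Given what's placed, (1,2) must be 1 to fit the 11 across and 6 down.
(1,3) = 11 − 8 = 3 completes the 11 across.
(2,1) = 16 − 7 = 9 completes the 16 down.
(2,2) = 6 − 1 = 5 completes the 6 down.
(2,3) = 15 − 14 = 1 completes the 15 across.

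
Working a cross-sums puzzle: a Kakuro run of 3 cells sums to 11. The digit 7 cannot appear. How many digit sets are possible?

4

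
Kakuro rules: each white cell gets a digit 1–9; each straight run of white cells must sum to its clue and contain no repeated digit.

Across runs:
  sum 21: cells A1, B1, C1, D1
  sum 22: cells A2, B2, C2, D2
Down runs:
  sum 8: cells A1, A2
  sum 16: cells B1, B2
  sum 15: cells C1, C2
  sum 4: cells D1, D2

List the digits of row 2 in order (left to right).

6 7 8 1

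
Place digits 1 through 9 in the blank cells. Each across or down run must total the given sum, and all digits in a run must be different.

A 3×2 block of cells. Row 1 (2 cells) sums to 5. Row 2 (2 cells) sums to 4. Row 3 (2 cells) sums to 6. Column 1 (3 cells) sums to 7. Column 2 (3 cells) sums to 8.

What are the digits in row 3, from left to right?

2, 4

4 in 2 cells must be {1,3}; 7 in 3 cells must be {1,2,4}.
The 4 across and the 7 down share only 1, so (2,1) = 1.
(2,2) = 4 − 1 = 3 completes the 4 across.
Nothing is forced directly, so branch on (1,1), whose candidates are 2 or 4. If (1,1) = 2: then (1,2) would have to be in {3} for the 5 across but in {1,4} for the 8 down — contradiction. So (1,1) = 4.
(1,2) = 5 − 4 = 1 completes the 5 across.
(3,1) = 7 − 5 = 2 completes the 7 down.
(3,2) = 6 − 2 = 4 completes the 6 across.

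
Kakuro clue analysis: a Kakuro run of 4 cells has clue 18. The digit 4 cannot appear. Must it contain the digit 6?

No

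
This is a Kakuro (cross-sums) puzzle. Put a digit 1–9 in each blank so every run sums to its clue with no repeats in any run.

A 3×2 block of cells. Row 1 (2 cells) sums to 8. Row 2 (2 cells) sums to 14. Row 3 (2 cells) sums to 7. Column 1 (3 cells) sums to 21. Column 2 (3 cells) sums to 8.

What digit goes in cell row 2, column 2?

The 14 across and the 8 down share only 5, so (2,2) = 5.
(2,1) = 14 − 5 = 9 completes the 14 across.
Nothing is forced directly, so branch on (1,1), whose candidates are 5 or 7. If (1,1) = 5: then (1,2) would have to be in {3} for the 8 across but in {1,2} for the 8 down — contradiction. So (1,1) = 7.
(1,2) = 8 − 7 = 1 completes the 8 across.
(3,1) = 21 − 16 = 5 completes the 21 down.
(3,2) = 7 − 5 = 2 completes the 7 across.

5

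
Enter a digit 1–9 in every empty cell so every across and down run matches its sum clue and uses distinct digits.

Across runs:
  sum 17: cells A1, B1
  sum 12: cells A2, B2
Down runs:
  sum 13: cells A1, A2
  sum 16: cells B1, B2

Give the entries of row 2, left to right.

17 in 2 cells must be {8,9}; 16 in 2 cells must be {7,9}.
The 17 across and the 16 down share only 9, so B1 = 9.
B2 = 16 − 9 = 7 completes the 16 down.
A1 = 17 − 9 = 8 completes the 17 across.
A2 = 12 − 7 = 5 completes the 12 across.

5, 7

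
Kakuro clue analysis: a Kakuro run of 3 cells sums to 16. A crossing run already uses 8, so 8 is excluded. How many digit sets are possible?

5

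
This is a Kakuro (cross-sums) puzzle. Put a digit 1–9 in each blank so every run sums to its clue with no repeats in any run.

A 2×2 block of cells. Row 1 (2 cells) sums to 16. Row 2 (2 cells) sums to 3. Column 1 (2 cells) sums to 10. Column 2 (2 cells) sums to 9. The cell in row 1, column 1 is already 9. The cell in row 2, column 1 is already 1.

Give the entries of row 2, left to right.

1, 2

16 in 2 cells must be {7,9}; 3 in 2 cells must be {1,2}.
(1,2) = 16 − 9 = 7 completes the 16 across.
(2,2) = 3 − 1 = 2 completes the 3 across.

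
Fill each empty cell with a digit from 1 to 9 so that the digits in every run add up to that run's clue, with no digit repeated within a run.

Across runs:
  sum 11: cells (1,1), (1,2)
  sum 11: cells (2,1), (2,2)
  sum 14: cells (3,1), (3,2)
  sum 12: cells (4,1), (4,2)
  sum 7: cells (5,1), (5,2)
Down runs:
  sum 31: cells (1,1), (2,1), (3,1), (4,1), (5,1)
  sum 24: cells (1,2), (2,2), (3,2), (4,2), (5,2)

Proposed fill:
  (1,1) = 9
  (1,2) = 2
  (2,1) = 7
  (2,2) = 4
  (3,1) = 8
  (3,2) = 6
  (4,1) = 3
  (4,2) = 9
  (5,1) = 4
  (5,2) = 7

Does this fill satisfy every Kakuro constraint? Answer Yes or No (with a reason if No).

No — the across run (5,1)–(5,2) sums to 11, not 7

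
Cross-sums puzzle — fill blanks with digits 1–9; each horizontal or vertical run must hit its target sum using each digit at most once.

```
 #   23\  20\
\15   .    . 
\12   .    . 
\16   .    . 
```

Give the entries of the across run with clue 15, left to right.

6, 9

16 in 2 cells must be {7,9}; 23 in 3 cells must be {6,8,9}.
The 16 across and the 23 down share only 9, so R3C1 = 9.
R3C2 = 16 − 9 = 7 completes the 16 across.
Given what's placed, R2C1 must be 8 to fit the 12 across and 23 down.
R2C2 = 12 − 8 = 4 completes the 12 across.
R1C1 = 23 − 17 = 6 completes the 23 down.
R1C2 = 15 − 6 = 9 completes the 15 across.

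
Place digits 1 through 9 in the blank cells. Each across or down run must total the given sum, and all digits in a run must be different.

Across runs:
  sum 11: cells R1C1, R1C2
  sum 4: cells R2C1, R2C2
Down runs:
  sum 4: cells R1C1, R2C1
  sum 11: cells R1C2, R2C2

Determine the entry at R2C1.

1

4 in 2 cells must be {1,3}.
The 11 across and the 4 down share only 3, so R1C1 = 3.
R1C2 = 11 − 3 = 8 completes the 11 across.
R2C1 = 4 − 3 = 1 completes the 4 down.
R2C2 = 4 − 1 = 3 completes the 4 across.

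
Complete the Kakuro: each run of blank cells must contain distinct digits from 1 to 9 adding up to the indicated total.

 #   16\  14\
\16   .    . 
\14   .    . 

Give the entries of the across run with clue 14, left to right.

16 in 2 cells must be {7,9}.
The 16 across and the 14 down share only 9, so R1C2 = 9.
The 14 across and the 16 down share only 9, so R2C1 = 9.
R2C2 = 14 − 9 = 5 completes the 14 across.
R1C1 = 16 − 9 = 7 completes the 16 across.

9 5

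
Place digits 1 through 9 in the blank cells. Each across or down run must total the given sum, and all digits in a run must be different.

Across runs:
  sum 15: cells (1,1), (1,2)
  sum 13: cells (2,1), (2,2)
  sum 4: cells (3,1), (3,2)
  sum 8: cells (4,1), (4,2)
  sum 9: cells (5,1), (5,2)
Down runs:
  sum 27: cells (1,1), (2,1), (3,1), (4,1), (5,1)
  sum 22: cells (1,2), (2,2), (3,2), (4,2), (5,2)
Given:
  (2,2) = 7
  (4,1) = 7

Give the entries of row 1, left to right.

9, 6

4 in 2 cells must be {1,3}.
(2,1) = 13 − 7 = 6 completes the 13 across.
(4,2) = 8 − 7 = 1 completes the 8 across.
Given what's placed, (3,2) must be 3 to fit the 4 across and 22 down.
(3,1) = 4 − 3 = 1 completes the 4 across.
No cell is forced outright now. (1,1) can only be 8 or 9 (the digits allowed by both its 15 across and its 27 down). If (1,1) = 8: then (1,2) would have to be in {7} for the 15 across but in {2,5,6,9} for the 22 down — contradiction. So (1,1) = 9.
(1,2) = 15 − 9 = 6 completes the 15 across.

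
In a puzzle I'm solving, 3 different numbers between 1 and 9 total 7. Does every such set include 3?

No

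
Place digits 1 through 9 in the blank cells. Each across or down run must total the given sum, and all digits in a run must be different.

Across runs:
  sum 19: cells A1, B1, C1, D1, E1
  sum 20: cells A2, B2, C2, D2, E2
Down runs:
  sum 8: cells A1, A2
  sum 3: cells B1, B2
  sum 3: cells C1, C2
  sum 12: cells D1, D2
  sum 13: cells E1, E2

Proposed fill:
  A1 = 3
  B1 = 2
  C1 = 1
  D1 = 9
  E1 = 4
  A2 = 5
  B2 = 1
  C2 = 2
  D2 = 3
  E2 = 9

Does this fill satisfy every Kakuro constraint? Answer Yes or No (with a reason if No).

Yes

Across: 3+2+1+9+4=19; 5+1+2+3+9=20. Down: 3+5=8; 2+1=3; 1+2=3; 9+3=12; 4+9=13. No digit repeats within any run.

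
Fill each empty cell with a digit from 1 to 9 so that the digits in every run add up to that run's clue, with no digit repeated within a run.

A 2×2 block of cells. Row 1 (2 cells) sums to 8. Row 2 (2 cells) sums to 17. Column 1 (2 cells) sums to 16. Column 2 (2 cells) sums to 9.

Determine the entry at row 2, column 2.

8

17 in 2 cells must be {8,9}; 16 in 2 cells must be {7,9}.
The 8 across and the 16 down share only 7, so (1,1) = 7.
(1,2) = 8 − 7 = 1 completes the 8 across.
(2,1) = 16 − 7 = 9 completes the 16 down.
(2,2) = 17 − 9 = 8 completes the 17 across.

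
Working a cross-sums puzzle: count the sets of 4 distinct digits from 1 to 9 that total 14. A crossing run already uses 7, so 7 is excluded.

4 distinct digits from 1–9 sum between 10 and 30.
Dropping sets that contain 7.
Enumerating: {1,2,3,8}, {1,2,5,6}, {1,3,4,6}, {2,3,4,5}.

4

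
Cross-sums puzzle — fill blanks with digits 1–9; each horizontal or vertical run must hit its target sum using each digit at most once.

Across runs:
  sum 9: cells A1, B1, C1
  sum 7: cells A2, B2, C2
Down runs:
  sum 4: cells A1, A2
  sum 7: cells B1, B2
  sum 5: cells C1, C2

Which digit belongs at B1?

5

7 in 3 cells must be {1,2,4}; 4 in 2 cells must be {1,3}.
The 7 across and the 4 down share only 1, so A2 = 1.
A1 = 4 − 1 = 3 completes the 4 down.
Nothing is forced directly, so branch on B2, whose candidates are 2 or 4. If B2 = 4: then B1 would have to be in {1,2,4,5} for the 9 across but in {3} for the 7 down — contradiction. So B2 = 2.
B1 = 7 − 2 = 5 completes the 7 down.
C1 = 9 − 8 = 1 completes the 9 across.
C2 = 7 − 3 = 4 completes the 7 across.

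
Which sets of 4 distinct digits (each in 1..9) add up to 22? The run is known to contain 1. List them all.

{1,4,8,9}; {1,5,7,9}; {1,6,7,8}

4 distinct digits from 1–9 sum between 10 and 30.
Keeping only sets containing 1.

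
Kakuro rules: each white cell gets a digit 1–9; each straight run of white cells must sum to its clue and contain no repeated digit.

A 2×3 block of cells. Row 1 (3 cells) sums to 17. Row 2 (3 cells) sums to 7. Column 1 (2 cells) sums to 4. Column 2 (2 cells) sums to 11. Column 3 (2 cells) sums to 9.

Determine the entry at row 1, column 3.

5

7 in 3 cells must be {1,2,4}; 4 in 2 cells must be {1,3}.
The 7 across and the 4 down share only 1, so (2,1) = 1.
(1,1) = 4 − 1 = 3 completes the 4 down.
Nothing is forced directly, so branch on (2,2), whose candidates are 2 or 4. If (2,2) = 4: then (1,2) would have to be in {5,6,8,9} for the 17 across but in {7} for the 11 down — contradiction. So (2,2) = 2.
(1,2) = 11 − 2 = 9 completes the 11 down.
(1,3) = 17 − 12 = 5 completes the 17 across.
(2,3) = 7 − 3 = 4 completes the 7 across.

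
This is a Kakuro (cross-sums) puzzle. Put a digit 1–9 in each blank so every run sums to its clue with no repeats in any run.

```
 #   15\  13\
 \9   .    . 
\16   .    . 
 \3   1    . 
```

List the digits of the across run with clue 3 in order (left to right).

1 2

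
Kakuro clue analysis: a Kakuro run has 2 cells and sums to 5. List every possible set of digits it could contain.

{1,4}; {2,3}

2 distinct digits from 1–9 sum between 3 and 17.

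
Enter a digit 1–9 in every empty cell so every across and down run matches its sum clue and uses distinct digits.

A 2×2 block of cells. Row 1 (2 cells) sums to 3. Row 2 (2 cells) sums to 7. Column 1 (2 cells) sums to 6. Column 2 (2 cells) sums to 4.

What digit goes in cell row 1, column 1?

2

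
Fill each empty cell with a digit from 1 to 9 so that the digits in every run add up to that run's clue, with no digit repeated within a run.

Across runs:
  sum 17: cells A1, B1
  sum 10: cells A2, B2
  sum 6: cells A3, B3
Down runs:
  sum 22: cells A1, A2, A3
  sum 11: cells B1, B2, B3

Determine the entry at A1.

9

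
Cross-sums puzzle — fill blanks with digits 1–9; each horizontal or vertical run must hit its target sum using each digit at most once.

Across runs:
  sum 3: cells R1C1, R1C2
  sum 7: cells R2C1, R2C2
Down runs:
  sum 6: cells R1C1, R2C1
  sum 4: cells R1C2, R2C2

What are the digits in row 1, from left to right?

3 in 2 cells must be {1,2}; 4 in 2 cells must be {1,3}.
The 3 across and the 4 down share only 1, so R1C2 = 1.
R2C2 = 4 − 1 = 3 completes the 4 down.
R1C1 = 3 − 1 = 2 completes the 3 across.
R2C1 = 7 − 3 = 4 completes the 7 across.

2 1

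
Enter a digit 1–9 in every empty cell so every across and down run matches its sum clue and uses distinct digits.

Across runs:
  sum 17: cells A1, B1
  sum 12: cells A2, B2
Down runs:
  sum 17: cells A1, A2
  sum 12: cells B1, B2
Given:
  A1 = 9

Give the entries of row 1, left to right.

9, 8

17 in 2 cells must be {8,9}.
B1 = 17 − 9 = 8 completes the 17 across.
A2 = 17 − 9 = 8 completes the 17 down.
B2 = 12 − 8 = 4 completes the 12 across.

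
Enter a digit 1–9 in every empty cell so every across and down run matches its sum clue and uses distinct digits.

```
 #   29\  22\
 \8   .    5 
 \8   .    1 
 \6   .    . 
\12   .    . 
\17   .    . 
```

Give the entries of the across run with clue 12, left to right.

17 in 2 cells must be {8,9}.
R1C1 = 8 − 5 = 3 completes the 8 across.
R2C1 = 8 − 1 = 7 completes the 8 across.
Nothing is forced directly, so branch on R5C2, whose candidates are 8 or 9. If R5C2 = 8: that forces R3C2 = 2, after which R4C2 would have to be in {3,4,5,7,8,9} for the 12 across but in {6} for the 22 down — contradiction. So R5C2 = 9.
Given what's placed, R3C2 must be 4 to fit the 6 across and 22 down.
R4C2 = 22 − 19 = 3 completes the 22 down.
R5C1 = 17 − 9 = 8 completes the 17 across.
R3C1 = 6 − 4 = 2 completes the 6 across.
R4C1 = 12 − 3 = 9 completes the 12 across.

9 3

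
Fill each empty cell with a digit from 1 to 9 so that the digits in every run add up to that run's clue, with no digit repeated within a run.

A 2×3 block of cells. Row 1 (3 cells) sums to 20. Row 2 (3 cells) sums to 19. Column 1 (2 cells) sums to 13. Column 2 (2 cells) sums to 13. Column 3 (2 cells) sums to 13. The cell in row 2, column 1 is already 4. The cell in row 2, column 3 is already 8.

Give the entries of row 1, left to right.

9 6 5

(1,1) = 13 − 4 = 9 completes the 13 down.
(1,3) = 13 − 8 = 5 completes the 13 down.
(2,2) = 19 − 12 = 7 completes the 19 across.
(1,2) = 20 − 14 = 6 completes the 20 across.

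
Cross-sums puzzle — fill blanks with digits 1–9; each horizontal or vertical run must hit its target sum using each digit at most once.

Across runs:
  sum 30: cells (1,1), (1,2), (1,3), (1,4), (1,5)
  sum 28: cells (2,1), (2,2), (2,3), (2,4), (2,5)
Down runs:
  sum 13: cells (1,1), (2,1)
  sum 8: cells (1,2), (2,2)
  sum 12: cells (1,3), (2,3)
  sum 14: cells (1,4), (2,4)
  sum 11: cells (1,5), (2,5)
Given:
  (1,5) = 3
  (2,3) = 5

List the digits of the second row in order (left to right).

4, 2, 5, 9, 8

(1,3) = 12 − 5 = 7 completes the 12 down.
(2,5) = 11 − 3 = 8 completes the 11 down.
Nothing is forced directly, so branch on (1,2), whose candidates are 5 or 6. If (1,2) = 5: then (2,2) would have to be in {2,4,6,7,9} for the 28 across but in {3} for the 8 down — contradiction. So (1,2) = 6.
(2,2) = 8 − 6 = 2 completes the 8 down.
No cell is forced outright now. (2,4) can only be 6 or 9 (the digits allowed by both its 28 across and its 14 down). If (2,4) = 6: then (1,4) would have to be in {5,9} for the 30 across but in {8} for the 14 down — contradiction. So (2,4) = 9.
(1,4) = 14 − 9 = 5 completes the 14 down.
(2,1) = 28 − 24 = 4 completes the 28 across.
(1,1) = 30 − 21 = 9 completes the 30 across.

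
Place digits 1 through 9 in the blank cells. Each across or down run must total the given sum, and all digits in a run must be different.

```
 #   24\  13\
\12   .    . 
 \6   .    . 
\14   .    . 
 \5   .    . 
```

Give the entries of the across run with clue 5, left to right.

Nothing is forced directly, so branch on R3C2, whose candidates are 5 or 6. If R3C2 = 6: that forces R1C2 = 4, R3C1 = 8, after which R1C1 would have to be in {8} for the 12 across but in {1,2,3,4,5,6,7,9} for the 24 down — contradiction. So R3C2 = 5.
R3C1 = 14 − 5 = 9 completes the 14 across.
Nothing is forced directly, so branch on R1C2, whose candidates are 3 or 4. If R1C2 = 3: then R1C1 would have to be in {9} for the 12 across but in {1,2,3,4,5,6,7,8} for the 24 down — contradiction. So R1C2 = 4.
R1C1 = 12 − 4 = 8 completes the 12 across.
R2C2 = 1: the only remaining digit allowed by both the 6 across and the 13 down.
R4C2 = 13 − 10 = 3 completes the 13 down.
R2C1 = 6 − 1 = 5 completes the 6 across.
R4C1 = 5 − 3 = 2 completes the 5 across.

2, 3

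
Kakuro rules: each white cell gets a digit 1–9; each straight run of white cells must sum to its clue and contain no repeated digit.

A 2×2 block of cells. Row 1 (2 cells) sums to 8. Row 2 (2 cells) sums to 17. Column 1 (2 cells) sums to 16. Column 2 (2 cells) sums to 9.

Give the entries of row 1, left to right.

17 in 2 cells must be {8,9}; 16 in 2 cells must be {7,9}.
The 8 across and the 16 down share only 7, so (1,1) = 7.
(1,2) = 8 − 7 = 1 completes the 8 across.
(2,1) = 16 − 7 = 9 completes the 16 down.
(2,2) = 17 − 9 = 8 completes the 17 across.

7 1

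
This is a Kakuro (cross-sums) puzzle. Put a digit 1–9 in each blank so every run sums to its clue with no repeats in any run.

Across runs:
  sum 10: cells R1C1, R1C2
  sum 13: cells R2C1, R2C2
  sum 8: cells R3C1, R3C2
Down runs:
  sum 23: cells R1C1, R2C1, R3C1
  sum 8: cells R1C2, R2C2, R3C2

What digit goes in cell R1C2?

1

23 in 3 cells must be {6,8,9}.
The 8 across and the 23 down share only 6, so R3C1 = 6.
R3C2 = 8 − 6 = 2 completes the 8 across.
Given what's placed, R1C2 must be 1 to fit the 10 across and 8 down.
R2C2 = 8 − 3 = 5 completes the 8 down.
R1C1 = 10 − 1 = 9 completes the 10 across.
R2C1 = 13 − 5 = 8 completes the 13 across.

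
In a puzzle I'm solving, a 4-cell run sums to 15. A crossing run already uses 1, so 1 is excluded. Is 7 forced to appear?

No

The only way to make 15 from 4 distinct digits under that restriction is {2,3,4,6}, which does not contain 7.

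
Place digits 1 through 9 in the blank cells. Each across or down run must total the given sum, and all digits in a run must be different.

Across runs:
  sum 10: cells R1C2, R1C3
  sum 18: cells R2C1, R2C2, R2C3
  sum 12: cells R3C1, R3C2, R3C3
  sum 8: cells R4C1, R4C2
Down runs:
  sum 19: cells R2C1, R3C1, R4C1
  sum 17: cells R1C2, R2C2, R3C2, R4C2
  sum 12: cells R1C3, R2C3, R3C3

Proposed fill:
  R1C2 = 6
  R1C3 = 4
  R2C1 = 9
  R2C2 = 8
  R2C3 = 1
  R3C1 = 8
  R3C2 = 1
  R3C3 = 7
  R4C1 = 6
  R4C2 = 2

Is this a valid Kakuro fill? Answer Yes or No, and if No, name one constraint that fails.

No — the across run R3C1–R3C3 sums to 16, not 12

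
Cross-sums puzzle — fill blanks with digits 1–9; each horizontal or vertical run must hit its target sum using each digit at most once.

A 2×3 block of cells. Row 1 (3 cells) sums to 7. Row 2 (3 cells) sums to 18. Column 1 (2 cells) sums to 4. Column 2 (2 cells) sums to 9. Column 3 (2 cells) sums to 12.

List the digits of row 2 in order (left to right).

3, 7, 8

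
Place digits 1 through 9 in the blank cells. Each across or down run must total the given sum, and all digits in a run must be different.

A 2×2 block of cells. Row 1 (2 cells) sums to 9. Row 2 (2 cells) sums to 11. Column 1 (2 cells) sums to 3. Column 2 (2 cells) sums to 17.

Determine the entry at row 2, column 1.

2

3 in 2 cells must be {1,2}; 17 in 2 cells must be {8,9}.
The 9 across and the 17 down share only 8, so (1,2) = 8.
The 11 across and the 3 down share only 2, so (2,1) = 2.
(2,2) = 11 − 2 = 9 completes the 11 across.
(1,1) = 9 − 8 = 1 completes the 9 across.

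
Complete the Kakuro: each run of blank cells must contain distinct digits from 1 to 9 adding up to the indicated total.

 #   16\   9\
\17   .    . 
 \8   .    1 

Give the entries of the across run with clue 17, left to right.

17 in 2 cells must be {8,9}; 16 in 2 cells must be {7,9}.
The 17 across and the 16 down share only 9, so R1C1 = 9.
R1C2 = 17 − 9 = 8 completes the 17 across.
R2C1 = 8 − 1 = 7 completes the 8 across.

9 8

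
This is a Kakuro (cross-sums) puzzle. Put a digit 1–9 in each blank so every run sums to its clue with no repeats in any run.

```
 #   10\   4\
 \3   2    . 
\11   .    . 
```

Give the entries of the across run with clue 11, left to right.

3 in 2 cells must be {1,2}; 4 in 2 cells must be {1,3}.
R1C2 = 3 − 2 = 1 completes the 3 across.
R2C1 = 10 − 2 = 8 completes the 10 down.
R2C2 = 11 − 8 = 3 completes the 11 across.

8 3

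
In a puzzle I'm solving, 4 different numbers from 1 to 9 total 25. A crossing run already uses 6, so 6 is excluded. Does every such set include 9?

Every partition of 25 into 4 distinct digits under that restriction includes 9: {1,7,8,9}, {3,5,8,9}, {4,5,7,9}.

Yes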